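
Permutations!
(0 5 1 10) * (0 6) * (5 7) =(0 7 5 1 10 6) =[7, 10, 2, 3, 4, 1, 0, 5, 8, 9, 6]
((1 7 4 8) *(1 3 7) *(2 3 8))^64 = (8) = [0, 1, 2, 3, 4, 5, 6, 7, 8]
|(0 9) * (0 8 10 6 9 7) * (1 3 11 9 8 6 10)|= |(0 7)(1 3 11 9 6 8)|= 6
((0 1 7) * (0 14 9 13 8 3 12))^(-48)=(0 8 14)(1 3 9)(7 12 13)=[8, 3, 2, 9, 4, 5, 6, 12, 14, 1, 10, 11, 13, 7, 0]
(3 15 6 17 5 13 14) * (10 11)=(3 15 6 17 5 13 14)(10 11)=[0, 1, 2, 15, 4, 13, 17, 7, 8, 9, 11, 10, 12, 14, 3, 6, 16, 5]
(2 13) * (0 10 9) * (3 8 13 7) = [10, 1, 7, 8, 4, 5, 6, 3, 13, 0, 9, 11, 12, 2] = (0 10 9)(2 7 3 8 13)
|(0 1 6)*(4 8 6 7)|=6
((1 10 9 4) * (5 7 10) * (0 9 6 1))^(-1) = (0 4 9)(1 6 10 7 5) = [4, 6, 2, 3, 9, 1, 10, 5, 8, 0, 7]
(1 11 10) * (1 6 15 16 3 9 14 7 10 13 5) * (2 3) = (1 11 13 5)(2 3 9 14 7 10 6 15 16) = [0, 11, 3, 9, 4, 1, 15, 10, 8, 14, 6, 13, 12, 5, 7, 16, 2]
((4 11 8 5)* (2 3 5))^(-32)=(2 11 5)(3 8 4)=[0, 1, 11, 8, 3, 2, 6, 7, 4, 9, 10, 5]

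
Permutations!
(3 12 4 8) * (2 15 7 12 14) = (2 15 7 12 4 8 3 14) = [0, 1, 15, 14, 8, 5, 6, 12, 3, 9, 10, 11, 4, 13, 2, 7]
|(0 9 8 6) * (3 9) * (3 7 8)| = 4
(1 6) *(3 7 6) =(1 3 7 6) =[0, 3, 2, 7, 4, 5, 1, 6]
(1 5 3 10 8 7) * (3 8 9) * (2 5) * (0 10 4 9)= (0 10)(1 2 5 8 7)(3 4 9)= [10, 2, 5, 4, 9, 8, 6, 1, 7, 3, 0]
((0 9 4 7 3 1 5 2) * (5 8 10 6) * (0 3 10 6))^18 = [7, 1, 2, 3, 0, 5, 6, 9, 8, 10, 4] = (0 7 9 10 4)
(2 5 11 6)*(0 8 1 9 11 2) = [8, 9, 5, 3, 4, 2, 0, 7, 1, 11, 10, 6] = (0 8 1 9 11 6)(2 5)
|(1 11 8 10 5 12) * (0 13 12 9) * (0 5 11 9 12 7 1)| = 21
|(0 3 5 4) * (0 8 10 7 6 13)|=9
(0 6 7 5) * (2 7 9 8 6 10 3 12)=(0 10 3 12 2 7 5)(6 9 8)=[10, 1, 7, 12, 4, 0, 9, 5, 6, 8, 3, 11, 2]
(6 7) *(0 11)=(0 11)(6 7)=[11, 1, 2, 3, 4, 5, 7, 6, 8, 9, 10, 0]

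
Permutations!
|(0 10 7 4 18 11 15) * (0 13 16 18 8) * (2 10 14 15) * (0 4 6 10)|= |(0 14 15 13 16 18 11 2)(4 8)(6 10 7)|= 24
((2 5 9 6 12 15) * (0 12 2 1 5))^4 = (0 5)(1 2)(6 15)(9 12) = [5, 2, 1, 3, 4, 0, 15, 7, 8, 12, 10, 11, 9, 13, 14, 6]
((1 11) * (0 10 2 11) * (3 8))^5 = (11)(3 8) = [0, 1, 2, 8, 4, 5, 6, 7, 3, 9, 10, 11]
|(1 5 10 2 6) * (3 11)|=|(1 5 10 2 6)(3 11)|=10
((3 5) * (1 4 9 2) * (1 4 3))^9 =(9) =[0, 1, 2, 3, 4, 5, 6, 7, 8, 9]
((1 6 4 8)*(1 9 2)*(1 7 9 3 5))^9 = (9)(1 8)(3 6)(4 5) = [0, 8, 2, 6, 5, 4, 3, 7, 1, 9]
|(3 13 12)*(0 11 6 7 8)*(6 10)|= |(0 11 10 6 7 8)(3 13 12)|= 6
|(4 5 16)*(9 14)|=|(4 5 16)(9 14)|=6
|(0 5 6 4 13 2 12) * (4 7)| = |(0 5 6 7 4 13 2 12)| = 8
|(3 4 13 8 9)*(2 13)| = |(2 13 8 9 3 4)| = 6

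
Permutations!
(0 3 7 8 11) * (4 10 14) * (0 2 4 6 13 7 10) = (0 3 10 14 6 13 7 8 11 2 4) = [3, 1, 4, 10, 0, 5, 13, 8, 11, 9, 14, 2, 12, 7, 6]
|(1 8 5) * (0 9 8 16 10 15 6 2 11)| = 11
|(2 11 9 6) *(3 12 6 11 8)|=10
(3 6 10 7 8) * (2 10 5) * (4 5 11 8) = [0, 1, 10, 6, 5, 2, 11, 4, 3, 9, 7, 8] = (2 10 7 4 5)(3 6 11 8)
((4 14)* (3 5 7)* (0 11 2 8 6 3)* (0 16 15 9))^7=(0 7 8 9 5 2 15 3 11 16 6)(4 14)=[7, 1, 15, 11, 14, 2, 0, 8, 9, 5, 10, 16, 12, 13, 4, 3, 6]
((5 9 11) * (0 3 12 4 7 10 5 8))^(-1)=(0 8 11 9 5 10 7 4 12 3)=[8, 1, 2, 0, 12, 10, 6, 4, 11, 5, 7, 9, 3]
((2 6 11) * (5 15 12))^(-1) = (2 11 6)(5 12 15) = [0, 1, 11, 3, 4, 12, 2, 7, 8, 9, 10, 6, 15, 13, 14, 5]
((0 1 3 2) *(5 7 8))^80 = (5 8 7) = [0, 1, 2, 3, 4, 8, 6, 5, 7]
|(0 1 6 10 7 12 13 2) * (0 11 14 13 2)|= |(0 1 6 10 7 12 2 11 14 13)|= 10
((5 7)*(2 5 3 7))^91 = (2 5)(3 7) = [0, 1, 5, 7, 4, 2, 6, 3]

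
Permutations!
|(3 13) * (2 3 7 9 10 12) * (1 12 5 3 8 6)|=|(1 12 2 8 6)(3 13 7 9 10 5)|=30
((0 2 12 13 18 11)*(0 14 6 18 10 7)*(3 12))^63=(6 14 11 18)=[0, 1, 2, 3, 4, 5, 14, 7, 8, 9, 10, 18, 12, 13, 11, 15, 16, 17, 6]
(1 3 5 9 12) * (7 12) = (1 3 5 9 7 12) = [0, 3, 2, 5, 4, 9, 6, 12, 8, 7, 10, 11, 1]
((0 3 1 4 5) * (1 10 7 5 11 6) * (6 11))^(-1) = [5, 6, 2, 0, 1, 7, 4, 10, 8, 9, 3, 11] = (11)(0 5 7 10 3)(1 6 4)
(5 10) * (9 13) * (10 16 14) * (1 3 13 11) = (1 3 13 9 11)(5 16 14 10) = [0, 3, 2, 13, 4, 16, 6, 7, 8, 11, 5, 1, 12, 9, 10, 15, 14]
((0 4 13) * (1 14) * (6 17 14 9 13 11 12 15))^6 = [17, 12, 2, 3, 14, 5, 0, 7, 8, 15, 10, 1, 9, 6, 11, 13, 16, 4] = (0 17 4 14 11 1 12 9 15 13 6)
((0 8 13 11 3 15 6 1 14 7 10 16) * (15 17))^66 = (0 8 13 11 3 17 15 6 1 14 7 10 16) = [8, 14, 2, 17, 4, 5, 1, 10, 13, 9, 16, 3, 12, 11, 7, 6, 0, 15]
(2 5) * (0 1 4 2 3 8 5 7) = [1, 4, 7, 8, 2, 3, 6, 0, 5] = (0 1 4 2 7)(3 8 5)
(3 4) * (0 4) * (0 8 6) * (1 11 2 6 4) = (0 1 11 2 6)(3 8 4) = [1, 11, 6, 8, 3, 5, 0, 7, 4, 9, 10, 2]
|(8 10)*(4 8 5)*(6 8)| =5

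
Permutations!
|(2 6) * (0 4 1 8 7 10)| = |(0 4 1 8 7 10)(2 6)| = 6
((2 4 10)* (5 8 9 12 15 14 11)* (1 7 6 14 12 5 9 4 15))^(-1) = (1 12 15 2 10 4 8 5 9 11 14 6 7) = [0, 12, 10, 3, 8, 9, 7, 1, 5, 11, 4, 14, 15, 13, 6, 2]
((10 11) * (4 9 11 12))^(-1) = (4 12 10 11 9) = [0, 1, 2, 3, 12, 5, 6, 7, 8, 4, 11, 9, 10]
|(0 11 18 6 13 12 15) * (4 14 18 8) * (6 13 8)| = |(0 11 6 8 4 14 18 13 12 15)| = 10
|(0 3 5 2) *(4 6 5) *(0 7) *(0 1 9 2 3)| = 4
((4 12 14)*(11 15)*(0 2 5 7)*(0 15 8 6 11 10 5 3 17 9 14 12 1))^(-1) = [1, 4, 0, 2, 14, 10, 8, 5, 11, 17, 15, 6, 12, 13, 9, 7, 16, 3] = (0 1 4 14 9 17 3 2)(5 10 15 7)(6 8 11)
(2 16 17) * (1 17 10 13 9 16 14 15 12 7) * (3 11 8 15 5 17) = [0, 3, 14, 11, 4, 17, 6, 1, 15, 16, 13, 8, 7, 9, 5, 12, 10, 2] = (1 3 11 8 15 12 7)(2 14 5 17)(9 16 10 13)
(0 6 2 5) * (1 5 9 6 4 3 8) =[4, 5, 9, 8, 3, 0, 2, 7, 1, 6] =(0 4 3 8 1 5)(2 9 6)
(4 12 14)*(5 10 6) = (4 12 14)(5 10 6) = [0, 1, 2, 3, 12, 10, 5, 7, 8, 9, 6, 11, 14, 13, 4]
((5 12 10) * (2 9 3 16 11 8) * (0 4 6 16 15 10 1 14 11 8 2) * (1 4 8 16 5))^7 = [8, 10, 11, 9, 12, 6, 4, 7, 0, 2, 15, 14, 5, 13, 1, 3, 16] = (16)(0 8)(1 10 15 3 9 2 11 14)(4 12 5 6)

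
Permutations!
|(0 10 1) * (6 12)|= 6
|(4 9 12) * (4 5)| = 4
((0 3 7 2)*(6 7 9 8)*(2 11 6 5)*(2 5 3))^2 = (3 8 9)(6 11 7) = [0, 1, 2, 8, 4, 5, 11, 6, 9, 3, 10, 7]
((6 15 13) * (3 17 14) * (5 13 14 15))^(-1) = (3 14 15 17)(5 6 13) = [0, 1, 2, 14, 4, 6, 13, 7, 8, 9, 10, 11, 12, 5, 15, 17, 16, 3]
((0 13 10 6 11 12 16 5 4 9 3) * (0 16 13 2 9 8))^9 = (0 2 9 3 16 5 4 8)(6 10 13 12 11) = [2, 1, 9, 16, 8, 4, 10, 7, 0, 3, 13, 6, 11, 12, 14, 15, 5]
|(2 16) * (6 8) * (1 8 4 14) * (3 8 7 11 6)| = |(1 7 11 6 4 14)(2 16)(3 8)| = 6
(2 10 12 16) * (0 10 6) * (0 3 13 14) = (0 10 12 16 2 6 3 13 14) = [10, 1, 6, 13, 4, 5, 3, 7, 8, 9, 12, 11, 16, 14, 0, 15, 2]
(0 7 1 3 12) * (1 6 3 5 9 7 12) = (0 12)(1 5 9 7 6 3) = [12, 5, 2, 1, 4, 9, 3, 6, 8, 7, 10, 11, 0]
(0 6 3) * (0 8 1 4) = (0 6 3 8 1 4) = [6, 4, 2, 8, 0, 5, 3, 7, 1]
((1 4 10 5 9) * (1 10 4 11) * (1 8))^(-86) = (1 11 8)(5 9 10) = [0, 11, 2, 3, 4, 9, 6, 7, 1, 10, 5, 8]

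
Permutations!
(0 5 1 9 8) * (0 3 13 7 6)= [5, 9, 2, 13, 4, 1, 0, 6, 3, 8, 10, 11, 12, 7]= (0 5 1 9 8 3 13 7 6)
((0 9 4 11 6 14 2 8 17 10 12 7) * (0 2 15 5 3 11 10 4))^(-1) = (0 9)(2 7 12 10 4 17 8)(3 5 15 14 6 11) = [9, 1, 7, 5, 17, 15, 11, 12, 2, 0, 4, 3, 10, 13, 6, 14, 16, 8]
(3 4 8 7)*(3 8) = (3 4)(7 8) = [0, 1, 2, 4, 3, 5, 6, 8, 7]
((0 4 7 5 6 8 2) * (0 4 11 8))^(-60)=(0 4)(2 6)(5 8)(7 11)=[4, 1, 6, 3, 0, 8, 2, 11, 5, 9, 10, 7]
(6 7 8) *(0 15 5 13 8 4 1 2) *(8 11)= (0 15 5 13 11 8 6 7 4 1 2)= [15, 2, 0, 3, 1, 13, 7, 4, 6, 9, 10, 8, 12, 11, 14, 5]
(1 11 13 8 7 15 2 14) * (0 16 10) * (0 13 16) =(1 11 16 10 13 8 7 15 2 14) =[0, 11, 14, 3, 4, 5, 6, 15, 7, 9, 13, 16, 12, 8, 1, 2, 10]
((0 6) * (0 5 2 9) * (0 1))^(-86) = [9, 2, 6, 3, 4, 0, 1, 7, 8, 5] = (0 9 5)(1 2 6)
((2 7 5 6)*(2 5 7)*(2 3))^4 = (7) = [0, 1, 2, 3, 4, 5, 6, 7]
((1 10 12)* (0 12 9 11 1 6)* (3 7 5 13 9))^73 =(0 12 6)(1 10 3 7 5 13 9 11) =[12, 10, 2, 7, 4, 13, 0, 5, 8, 11, 3, 1, 6, 9]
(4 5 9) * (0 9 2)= (0 9 4 5 2)= [9, 1, 0, 3, 5, 2, 6, 7, 8, 4]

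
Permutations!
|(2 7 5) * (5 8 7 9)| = |(2 9 5)(7 8)| = 6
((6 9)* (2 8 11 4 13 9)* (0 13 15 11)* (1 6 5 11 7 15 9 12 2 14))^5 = (1 14 6)(4 9 5 11)(7 15) = [0, 14, 2, 3, 9, 11, 1, 15, 8, 5, 10, 4, 12, 13, 6, 7]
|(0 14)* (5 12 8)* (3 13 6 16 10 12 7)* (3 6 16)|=|(0 14)(3 13 16 10 12 8 5 7 6)|=18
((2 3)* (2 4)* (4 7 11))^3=[0, 1, 11, 4, 7, 5, 6, 2, 8, 9, 10, 3]=(2 11 3 4 7)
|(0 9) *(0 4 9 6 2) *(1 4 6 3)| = |(0 3 1 4 9 6 2)| = 7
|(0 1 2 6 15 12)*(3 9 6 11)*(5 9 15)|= 21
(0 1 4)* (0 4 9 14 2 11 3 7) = (0 1 9 14 2 11 3 7) = [1, 9, 11, 7, 4, 5, 6, 0, 8, 14, 10, 3, 12, 13, 2]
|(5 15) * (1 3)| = |(1 3)(5 15)| = 2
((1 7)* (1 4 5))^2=(1 4)(5 7)=[0, 4, 2, 3, 1, 7, 6, 5]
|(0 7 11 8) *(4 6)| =4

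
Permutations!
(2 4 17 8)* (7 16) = [0, 1, 4, 3, 17, 5, 6, 16, 2, 9, 10, 11, 12, 13, 14, 15, 7, 8] = (2 4 17 8)(7 16)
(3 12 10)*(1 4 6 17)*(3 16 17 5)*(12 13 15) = (1 4 6 5 3 13 15 12 10 16 17) = [0, 4, 2, 13, 6, 3, 5, 7, 8, 9, 16, 11, 10, 15, 14, 12, 17, 1]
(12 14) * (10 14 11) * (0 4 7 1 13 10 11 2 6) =(0 4 7 1 13 10 14 12 2 6) =[4, 13, 6, 3, 7, 5, 0, 1, 8, 9, 14, 11, 2, 10, 12]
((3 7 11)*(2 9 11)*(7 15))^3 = (2 3)(7 11)(9 15) = [0, 1, 3, 2, 4, 5, 6, 11, 8, 15, 10, 7, 12, 13, 14, 9]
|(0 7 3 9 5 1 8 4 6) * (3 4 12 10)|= 28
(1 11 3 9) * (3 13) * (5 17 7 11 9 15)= [0, 9, 2, 15, 4, 17, 6, 11, 8, 1, 10, 13, 12, 3, 14, 5, 16, 7]= (1 9)(3 15 5 17 7 11 13)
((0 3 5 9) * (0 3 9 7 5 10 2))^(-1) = (0 2 10 3 9)(5 7) = [2, 1, 10, 9, 4, 7, 6, 5, 8, 0, 3]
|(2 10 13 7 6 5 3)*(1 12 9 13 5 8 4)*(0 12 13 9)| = |(0 12)(1 13 7 6 8 4)(2 10 5 3)| = 12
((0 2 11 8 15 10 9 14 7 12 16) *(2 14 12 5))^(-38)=(0 12 10 8 2 7)(5 14 16 9 15 11)=[12, 1, 7, 3, 4, 14, 6, 0, 2, 15, 8, 5, 10, 13, 16, 11, 9]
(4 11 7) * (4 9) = (4 11 7 9) = [0, 1, 2, 3, 11, 5, 6, 9, 8, 4, 10, 7]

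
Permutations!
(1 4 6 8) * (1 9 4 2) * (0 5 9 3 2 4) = (0 5 9)(1 4 6 8 3 2) = [5, 4, 1, 2, 6, 9, 8, 7, 3, 0]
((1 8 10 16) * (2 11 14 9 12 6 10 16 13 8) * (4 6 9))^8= [0, 8, 16, 3, 11, 5, 14, 7, 10, 9, 4, 1, 12, 6, 2, 15, 13]= (1 8 10 4 11)(2 16 13 6 14)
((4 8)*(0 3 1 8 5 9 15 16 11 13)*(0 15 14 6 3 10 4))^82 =[4, 0, 2, 8, 9, 14, 1, 7, 10, 6, 5, 15, 12, 16, 3, 11, 13] =(0 4 9 6 1)(3 8 10 5 14)(11 15)(13 16)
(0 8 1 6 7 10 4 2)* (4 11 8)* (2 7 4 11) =(0 11 8 1 6 4 7 10 2) =[11, 6, 0, 3, 7, 5, 4, 10, 1, 9, 2, 8]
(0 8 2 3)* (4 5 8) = (0 4 5 8 2 3) = [4, 1, 3, 0, 5, 8, 6, 7, 2]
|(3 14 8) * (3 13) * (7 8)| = |(3 14 7 8 13)| = 5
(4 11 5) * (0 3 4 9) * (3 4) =(0 4 11 5 9) =[4, 1, 2, 3, 11, 9, 6, 7, 8, 0, 10, 5]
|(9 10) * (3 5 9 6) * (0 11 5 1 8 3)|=6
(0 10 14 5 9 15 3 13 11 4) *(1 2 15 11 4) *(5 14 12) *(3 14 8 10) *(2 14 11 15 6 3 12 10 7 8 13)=(0 12 5 9 15 11 1 14 13 4)(2 6 3)(7 8)=[12, 14, 6, 2, 0, 9, 3, 8, 7, 15, 10, 1, 5, 4, 13, 11]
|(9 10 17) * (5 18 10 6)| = 6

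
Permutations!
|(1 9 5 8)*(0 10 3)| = |(0 10 3)(1 9 5 8)| = 12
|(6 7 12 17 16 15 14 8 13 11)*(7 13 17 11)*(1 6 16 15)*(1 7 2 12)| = 8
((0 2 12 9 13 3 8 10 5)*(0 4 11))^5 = (0 3 11 13 4 9 5 12 10 2 8) = [3, 1, 8, 11, 9, 12, 6, 7, 0, 5, 2, 13, 10, 4]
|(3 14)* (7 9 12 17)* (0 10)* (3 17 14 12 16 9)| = 10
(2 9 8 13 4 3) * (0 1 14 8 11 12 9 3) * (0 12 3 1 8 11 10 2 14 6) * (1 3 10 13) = (0 8 1 6)(2 3 14 11 10)(4 12 9 13) = [8, 6, 3, 14, 12, 5, 0, 7, 1, 13, 2, 10, 9, 4, 11]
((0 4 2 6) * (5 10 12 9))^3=(0 6 2 4)(5 9 12 10)=[6, 1, 4, 3, 0, 9, 2, 7, 8, 12, 5, 11, 10]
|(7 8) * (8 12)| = 3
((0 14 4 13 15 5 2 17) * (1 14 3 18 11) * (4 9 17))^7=(0 17 9 14 1 11 18 3)(2 13 5 4 15)=[17, 11, 13, 0, 15, 4, 6, 7, 8, 14, 10, 18, 12, 5, 1, 2, 16, 9, 3]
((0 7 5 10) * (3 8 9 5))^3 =(0 8 10 3 5 7 9) =[8, 1, 2, 5, 4, 7, 6, 9, 10, 0, 3]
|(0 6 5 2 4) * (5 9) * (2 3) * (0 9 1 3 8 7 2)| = 12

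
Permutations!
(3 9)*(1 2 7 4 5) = [0, 2, 7, 9, 5, 1, 6, 4, 8, 3] = (1 2 7 4 5)(3 9)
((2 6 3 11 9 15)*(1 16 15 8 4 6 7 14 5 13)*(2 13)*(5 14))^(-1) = (1 13 15 16)(2 5 7)(3 6 4 8 9 11) = [0, 13, 5, 6, 8, 7, 4, 2, 9, 11, 10, 3, 12, 15, 14, 16, 1]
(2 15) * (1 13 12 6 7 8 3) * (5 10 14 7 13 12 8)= (1 12 6 13 8 3)(2 15)(5 10 14 7)= [0, 12, 15, 1, 4, 10, 13, 5, 3, 9, 14, 11, 6, 8, 7, 2]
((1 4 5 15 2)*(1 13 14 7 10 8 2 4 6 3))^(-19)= (1 3 6)(2 8 10 7 14 13)(4 15 5)= [0, 3, 8, 6, 15, 4, 1, 14, 10, 9, 7, 11, 12, 2, 13, 5]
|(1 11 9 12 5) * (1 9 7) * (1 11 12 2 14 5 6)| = |(1 12 6)(2 14 5 9)(7 11)| = 12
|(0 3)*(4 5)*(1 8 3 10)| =|(0 10 1 8 3)(4 5)| =10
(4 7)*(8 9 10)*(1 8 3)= (1 8 9 10 3)(4 7)= [0, 8, 2, 1, 7, 5, 6, 4, 9, 10, 3]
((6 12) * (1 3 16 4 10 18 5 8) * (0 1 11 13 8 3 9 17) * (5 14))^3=[17, 0, 2, 10, 14, 4, 12, 7, 8, 1, 5, 11, 6, 13, 16, 15, 18, 9, 3]=(0 17 9 1)(3 10 5 4 14 16 18)(6 12)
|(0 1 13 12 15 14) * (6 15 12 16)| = 7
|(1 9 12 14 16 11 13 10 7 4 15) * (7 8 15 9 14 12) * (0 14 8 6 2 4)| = 33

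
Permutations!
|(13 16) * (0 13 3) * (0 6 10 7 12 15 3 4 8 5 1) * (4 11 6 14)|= |(0 13 16 11 6 10 7 12 15 3 14 4 8 5 1)|= 15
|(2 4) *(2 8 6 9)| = 5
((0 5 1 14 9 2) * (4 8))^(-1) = [2, 5, 9, 3, 8, 0, 6, 7, 4, 14, 10, 11, 12, 13, 1] = (0 2 9 14 1 5)(4 8)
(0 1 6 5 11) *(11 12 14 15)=(0 1 6 5 12 14 15 11)=[1, 6, 2, 3, 4, 12, 5, 7, 8, 9, 10, 0, 14, 13, 15, 11]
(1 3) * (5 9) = (1 3)(5 9) = [0, 3, 2, 1, 4, 9, 6, 7, 8, 5]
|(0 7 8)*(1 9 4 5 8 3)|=|(0 7 3 1 9 4 5 8)|=8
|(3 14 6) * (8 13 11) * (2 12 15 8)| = |(2 12 15 8 13 11)(3 14 6)| = 6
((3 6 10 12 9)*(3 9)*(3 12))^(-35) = [0, 1, 2, 6, 4, 5, 10, 7, 8, 9, 3, 11, 12] = (12)(3 6 10)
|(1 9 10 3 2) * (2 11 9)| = |(1 2)(3 11 9 10)| = 4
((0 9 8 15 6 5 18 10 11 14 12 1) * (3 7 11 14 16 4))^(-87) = (0 9 8 15 6 5 18 10 14 12 1)(3 16 7 4 11) = [9, 0, 2, 16, 11, 18, 5, 4, 15, 8, 14, 3, 1, 13, 12, 6, 7, 17, 10]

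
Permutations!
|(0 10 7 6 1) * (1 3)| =6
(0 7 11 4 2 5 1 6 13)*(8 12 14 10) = [7, 6, 5, 3, 2, 1, 13, 11, 12, 9, 8, 4, 14, 0, 10] = (0 7 11 4 2 5 1 6 13)(8 12 14 10)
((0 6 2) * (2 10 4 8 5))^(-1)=[2, 1, 5, 3, 10, 8, 0, 7, 4, 9, 6]=(0 2 5 8 4 10 6)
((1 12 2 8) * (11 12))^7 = [0, 12, 1, 3, 4, 5, 6, 7, 11, 9, 10, 2, 8] = (1 12 8 11 2)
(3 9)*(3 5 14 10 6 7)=[0, 1, 2, 9, 4, 14, 7, 3, 8, 5, 6, 11, 12, 13, 10]=(3 9 5 14 10 6 7)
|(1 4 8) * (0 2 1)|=5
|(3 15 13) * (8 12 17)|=3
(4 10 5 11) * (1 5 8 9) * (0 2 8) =(0 2 8 9 1 5 11 4 10) =[2, 5, 8, 3, 10, 11, 6, 7, 9, 1, 0, 4]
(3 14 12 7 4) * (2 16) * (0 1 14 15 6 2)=(0 1 14 12 7 4 3 15 6 2 16)=[1, 14, 16, 15, 3, 5, 2, 4, 8, 9, 10, 11, 7, 13, 12, 6, 0]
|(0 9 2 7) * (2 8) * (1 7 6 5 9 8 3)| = |(0 8 2 6 5 9 3 1 7)| = 9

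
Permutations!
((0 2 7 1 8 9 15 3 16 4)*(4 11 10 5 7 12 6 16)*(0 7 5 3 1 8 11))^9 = (0 16 6 12 2) = [16, 1, 0, 3, 4, 5, 12, 7, 8, 9, 10, 11, 2, 13, 14, 15, 6]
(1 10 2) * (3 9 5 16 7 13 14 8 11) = (1 10 2)(3 9 5 16 7 13 14 8 11) = [0, 10, 1, 9, 4, 16, 6, 13, 11, 5, 2, 3, 12, 14, 8, 15, 7]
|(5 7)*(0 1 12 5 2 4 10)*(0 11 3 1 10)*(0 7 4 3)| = 21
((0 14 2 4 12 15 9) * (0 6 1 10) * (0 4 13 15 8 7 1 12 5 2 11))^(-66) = (1 15)(2 8)(4 6)(5 12)(7 13)(9 10) = [0, 15, 8, 3, 6, 12, 4, 13, 2, 10, 9, 11, 5, 7, 14, 1]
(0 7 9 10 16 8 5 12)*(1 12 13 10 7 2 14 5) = (0 2 14 5 13 10 16 8 1 12)(7 9) = [2, 12, 14, 3, 4, 13, 6, 9, 1, 7, 16, 11, 0, 10, 5, 15, 8]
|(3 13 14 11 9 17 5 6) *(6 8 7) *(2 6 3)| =|(2 6)(3 13 14 11 9 17 5 8 7)| =18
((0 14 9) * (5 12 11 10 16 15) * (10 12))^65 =(0 9 14)(5 10 16 15)(11 12) =[9, 1, 2, 3, 4, 10, 6, 7, 8, 14, 16, 12, 11, 13, 0, 5, 15]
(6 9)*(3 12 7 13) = (3 12 7 13)(6 9) = [0, 1, 2, 12, 4, 5, 9, 13, 8, 6, 10, 11, 7, 3]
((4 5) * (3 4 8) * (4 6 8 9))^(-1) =(3 8 6)(4 9 5) =[0, 1, 2, 8, 9, 4, 3, 7, 6, 5]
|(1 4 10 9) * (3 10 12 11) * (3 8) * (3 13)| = |(1 4 12 11 8 13 3 10 9)| = 9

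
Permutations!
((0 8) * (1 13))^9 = [8, 13, 2, 3, 4, 5, 6, 7, 0, 9, 10, 11, 12, 1] = (0 8)(1 13)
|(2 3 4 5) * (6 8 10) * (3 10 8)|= 6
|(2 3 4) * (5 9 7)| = 3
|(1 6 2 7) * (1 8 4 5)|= 7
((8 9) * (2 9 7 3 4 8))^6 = (9)(3 8)(4 7) = [0, 1, 2, 8, 7, 5, 6, 4, 3, 9]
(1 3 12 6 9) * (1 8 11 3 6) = (1 6 9 8 11 3 12) = [0, 6, 2, 12, 4, 5, 9, 7, 11, 8, 10, 3, 1]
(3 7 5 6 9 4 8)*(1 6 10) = (1 6 9 4 8 3 7 5 10) = [0, 6, 2, 7, 8, 10, 9, 5, 3, 4, 1]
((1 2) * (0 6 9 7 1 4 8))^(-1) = (0 8 4 2 1 7 9 6) = [8, 7, 1, 3, 2, 5, 0, 9, 4, 6]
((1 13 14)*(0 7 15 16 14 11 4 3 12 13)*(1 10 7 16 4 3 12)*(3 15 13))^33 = [12, 4, 2, 15, 13, 5, 6, 16, 8, 9, 0, 10, 11, 14, 1, 7, 3] = (0 12 11 10)(1 4 13 14)(3 15 7 16)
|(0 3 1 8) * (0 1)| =2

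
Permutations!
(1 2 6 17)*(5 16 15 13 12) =(1 2 6 17)(5 16 15 13 12) =[0, 2, 6, 3, 4, 16, 17, 7, 8, 9, 10, 11, 5, 12, 14, 13, 15, 1]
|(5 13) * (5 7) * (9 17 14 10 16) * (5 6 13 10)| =|(5 10 16 9 17 14)(6 13 7)| =6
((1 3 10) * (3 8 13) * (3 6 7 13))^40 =(6 7 13) =[0, 1, 2, 3, 4, 5, 7, 13, 8, 9, 10, 11, 12, 6]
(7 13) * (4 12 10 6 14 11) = (4 12 10 6 14 11)(7 13) = [0, 1, 2, 3, 12, 5, 14, 13, 8, 9, 6, 4, 10, 7, 11]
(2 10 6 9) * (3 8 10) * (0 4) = [4, 1, 3, 8, 0, 5, 9, 7, 10, 2, 6] = (0 4)(2 3 8 10 6 9)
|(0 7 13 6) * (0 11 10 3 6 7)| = 4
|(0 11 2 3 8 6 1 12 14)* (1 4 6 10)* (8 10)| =|(0 11 2 3 10 1 12 14)(4 6)| =8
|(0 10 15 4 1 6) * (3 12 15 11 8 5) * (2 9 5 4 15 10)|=|(15)(0 2 9 5 3 12 10 11 8 4 1 6)|=12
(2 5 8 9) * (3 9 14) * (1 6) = (1 6)(2 5 8 14 3 9) = [0, 6, 5, 9, 4, 8, 1, 7, 14, 2, 10, 11, 12, 13, 3]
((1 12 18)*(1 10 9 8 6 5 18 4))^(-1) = (1 4 12)(5 6 8 9 10 18) = [0, 4, 2, 3, 12, 6, 8, 7, 9, 10, 18, 11, 1, 13, 14, 15, 16, 17, 5]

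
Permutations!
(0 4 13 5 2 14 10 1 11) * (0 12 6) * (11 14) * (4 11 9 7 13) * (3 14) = [11, 3, 9, 14, 4, 2, 0, 13, 8, 7, 1, 12, 6, 5, 10] = (0 11 12 6)(1 3 14 10)(2 9 7 13 5)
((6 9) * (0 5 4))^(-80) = (9)(0 5 4) = [5, 1, 2, 3, 0, 4, 6, 7, 8, 9]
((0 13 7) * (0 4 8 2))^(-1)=(0 2 8 4 7 13)=[2, 1, 8, 3, 7, 5, 6, 13, 4, 9, 10, 11, 12, 0]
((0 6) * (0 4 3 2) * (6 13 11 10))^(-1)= (0 2 3 4 6 10 11 13)= [2, 1, 3, 4, 6, 5, 10, 7, 8, 9, 11, 13, 12, 0]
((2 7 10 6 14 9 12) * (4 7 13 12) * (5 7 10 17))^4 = (2 13 12)(4 9 14 6 10)(5 7 17) = [0, 1, 13, 3, 9, 7, 10, 17, 8, 14, 4, 11, 2, 12, 6, 15, 16, 5]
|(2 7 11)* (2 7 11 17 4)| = |(2 11 7 17 4)| = 5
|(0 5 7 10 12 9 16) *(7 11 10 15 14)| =21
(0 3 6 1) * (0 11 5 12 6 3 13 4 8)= [13, 11, 2, 3, 8, 12, 1, 7, 0, 9, 10, 5, 6, 4]= (0 13 4 8)(1 11 5 12 6)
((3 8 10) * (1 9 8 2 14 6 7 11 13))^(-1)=[0, 13, 3, 10, 4, 5, 14, 6, 9, 1, 8, 7, 12, 11, 2]=(1 13 11 7 6 14 2 3 10 8 9)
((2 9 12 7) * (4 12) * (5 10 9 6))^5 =(2 4 5 7 9 6 12 10) =[0, 1, 4, 3, 5, 7, 12, 9, 8, 6, 2, 11, 10]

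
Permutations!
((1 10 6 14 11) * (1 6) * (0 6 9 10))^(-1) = (0 1 10 9 11 14 6) = [1, 10, 2, 3, 4, 5, 0, 7, 8, 11, 9, 14, 12, 13, 6]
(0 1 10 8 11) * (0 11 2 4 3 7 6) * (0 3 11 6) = [1, 10, 4, 7, 11, 5, 3, 0, 2, 9, 8, 6] = (0 1 10 8 2 4 11 6 3 7)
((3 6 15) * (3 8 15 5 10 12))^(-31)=(3 12 10 5 6)(8 15)=[0, 1, 2, 12, 4, 6, 3, 7, 15, 9, 5, 11, 10, 13, 14, 8]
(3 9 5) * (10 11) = (3 9 5)(10 11) = [0, 1, 2, 9, 4, 3, 6, 7, 8, 5, 11, 10]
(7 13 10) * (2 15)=(2 15)(7 13 10)=[0, 1, 15, 3, 4, 5, 6, 13, 8, 9, 7, 11, 12, 10, 14, 2]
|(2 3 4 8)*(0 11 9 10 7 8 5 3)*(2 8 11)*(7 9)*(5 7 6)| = 6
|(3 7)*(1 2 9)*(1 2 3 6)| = |(1 3 7 6)(2 9)| = 4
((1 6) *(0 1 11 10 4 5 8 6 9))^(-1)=(0 9 1)(4 10 11 6 8 5)=[9, 0, 2, 3, 10, 4, 8, 7, 5, 1, 11, 6]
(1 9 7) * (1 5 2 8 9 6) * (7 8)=(1 6)(2 7 5)(8 9)=[0, 6, 7, 3, 4, 2, 1, 5, 9, 8]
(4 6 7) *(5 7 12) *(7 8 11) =(4 6 12 5 8 11 7) =[0, 1, 2, 3, 6, 8, 12, 4, 11, 9, 10, 7, 5]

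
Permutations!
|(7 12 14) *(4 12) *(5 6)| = |(4 12 14 7)(5 6)| = 4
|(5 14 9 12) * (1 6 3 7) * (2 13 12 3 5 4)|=28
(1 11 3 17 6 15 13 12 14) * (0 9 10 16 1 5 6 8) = (0 9 10 16 1 11 3 17 8)(5 6 15 13 12 14) = [9, 11, 2, 17, 4, 6, 15, 7, 0, 10, 16, 3, 14, 12, 5, 13, 1, 8]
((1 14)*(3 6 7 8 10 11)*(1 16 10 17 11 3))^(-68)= (1 16 3 7 17)(6 8 11 14 10)= [0, 16, 2, 7, 4, 5, 8, 17, 11, 9, 6, 14, 12, 13, 10, 15, 3, 1]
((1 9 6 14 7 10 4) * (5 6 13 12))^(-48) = (1 13 5 14 10)(4 9 12 6 7) = [0, 13, 2, 3, 9, 14, 7, 4, 8, 12, 1, 11, 6, 5, 10]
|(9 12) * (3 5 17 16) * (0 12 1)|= |(0 12 9 1)(3 5 17 16)|= 4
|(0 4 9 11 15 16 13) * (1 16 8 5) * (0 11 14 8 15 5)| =|(0 4 9 14 8)(1 16 13 11 5)| =5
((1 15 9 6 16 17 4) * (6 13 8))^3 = (1 13 16)(4 9 6)(8 17 15) = [0, 13, 2, 3, 9, 5, 4, 7, 17, 6, 10, 11, 12, 16, 14, 8, 1, 15]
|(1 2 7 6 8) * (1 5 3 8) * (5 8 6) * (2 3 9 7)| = 3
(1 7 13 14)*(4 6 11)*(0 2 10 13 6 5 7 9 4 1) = (0 2 10 13 14)(1 9 4 5 7 6 11) = [2, 9, 10, 3, 5, 7, 11, 6, 8, 4, 13, 1, 12, 14, 0]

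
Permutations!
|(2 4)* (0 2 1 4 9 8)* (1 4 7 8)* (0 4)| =7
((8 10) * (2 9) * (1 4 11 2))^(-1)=[0, 9, 11, 3, 1, 5, 6, 7, 10, 2, 8, 4]=(1 9 2 11 4)(8 10)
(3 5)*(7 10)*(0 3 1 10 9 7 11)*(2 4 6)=[3, 10, 4, 5, 6, 1, 2, 9, 8, 7, 11, 0]=(0 3 5 1 10 11)(2 4 6)(7 9)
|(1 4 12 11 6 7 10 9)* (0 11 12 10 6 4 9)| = |(12)(0 11 4 10)(1 9)(6 7)| = 4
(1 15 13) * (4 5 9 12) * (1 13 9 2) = [0, 15, 1, 3, 5, 2, 6, 7, 8, 12, 10, 11, 4, 13, 14, 9] = (1 15 9 12 4 5 2)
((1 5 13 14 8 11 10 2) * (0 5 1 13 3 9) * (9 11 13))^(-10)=[10, 1, 3, 9, 4, 2, 6, 7, 14, 11, 5, 0, 12, 8, 13]=(0 10 5 2 3 9 11)(8 14 13)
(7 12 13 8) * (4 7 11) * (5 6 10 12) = [0, 1, 2, 3, 7, 6, 10, 5, 11, 9, 12, 4, 13, 8] = (4 7 5 6 10 12 13 8 11)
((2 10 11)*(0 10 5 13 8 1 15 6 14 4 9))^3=(0 2 8 6 9 11 13 15 4 10 5 1 14)=[2, 14, 8, 3, 10, 1, 9, 7, 6, 11, 5, 13, 12, 15, 0, 4]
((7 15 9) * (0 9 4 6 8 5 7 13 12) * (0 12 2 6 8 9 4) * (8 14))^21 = (15)(2 6 9 13) = [0, 1, 6, 3, 4, 5, 9, 7, 8, 13, 10, 11, 12, 2, 14, 15]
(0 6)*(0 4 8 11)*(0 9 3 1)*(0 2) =[6, 2, 0, 1, 8, 5, 4, 7, 11, 3, 10, 9] =(0 6 4 8 11 9 3 1 2)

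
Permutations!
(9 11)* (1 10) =(1 10)(9 11) =[0, 10, 2, 3, 4, 5, 6, 7, 8, 11, 1, 9]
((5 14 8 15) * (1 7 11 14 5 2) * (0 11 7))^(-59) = (0 15 11 2 14 1 8) = [15, 8, 14, 3, 4, 5, 6, 7, 0, 9, 10, 2, 12, 13, 1, 11]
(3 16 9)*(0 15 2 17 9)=(0 15 2 17 9 3 16)=[15, 1, 17, 16, 4, 5, 6, 7, 8, 3, 10, 11, 12, 13, 14, 2, 0, 9]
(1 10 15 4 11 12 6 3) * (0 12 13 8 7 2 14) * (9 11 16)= (0 12 6 3 1 10 15 4 16 9 11 13 8 7 2 14)= [12, 10, 14, 1, 16, 5, 3, 2, 7, 11, 15, 13, 6, 8, 0, 4, 9]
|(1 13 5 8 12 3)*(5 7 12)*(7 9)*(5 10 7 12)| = |(1 13 9 12 3)(5 8 10 7)| = 20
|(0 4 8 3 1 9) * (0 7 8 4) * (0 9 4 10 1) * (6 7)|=6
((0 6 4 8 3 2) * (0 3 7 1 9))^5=(0 1 8 6 9 7 4)(2 3)=[1, 8, 3, 2, 0, 5, 9, 4, 6, 7]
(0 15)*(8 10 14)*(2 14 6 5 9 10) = (0 15)(2 14 8)(5 9 10 6) = [15, 1, 14, 3, 4, 9, 5, 7, 2, 10, 6, 11, 12, 13, 8, 0]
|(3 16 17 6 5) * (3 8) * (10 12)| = 6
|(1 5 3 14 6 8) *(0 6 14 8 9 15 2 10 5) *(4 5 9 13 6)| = 12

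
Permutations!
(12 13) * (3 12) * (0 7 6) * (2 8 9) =(0 7 6)(2 8 9)(3 12 13) =[7, 1, 8, 12, 4, 5, 0, 6, 9, 2, 10, 11, 13, 3]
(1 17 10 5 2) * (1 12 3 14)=(1 17 10 5 2 12 3 14)=[0, 17, 12, 14, 4, 2, 6, 7, 8, 9, 5, 11, 3, 13, 1, 15, 16, 10]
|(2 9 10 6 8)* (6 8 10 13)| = 6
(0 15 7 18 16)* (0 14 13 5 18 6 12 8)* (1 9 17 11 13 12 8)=(0 15 7 6 8)(1 9 17 11 13 5 18 16 14 12)=[15, 9, 2, 3, 4, 18, 8, 6, 0, 17, 10, 13, 1, 5, 12, 7, 14, 11, 16]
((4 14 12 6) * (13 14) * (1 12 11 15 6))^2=[0, 1, 2, 3, 14, 5, 13, 7, 8, 9, 10, 6, 12, 11, 15, 4]=(4 14 15)(6 13 11)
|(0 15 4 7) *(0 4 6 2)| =|(0 15 6 2)(4 7)| =4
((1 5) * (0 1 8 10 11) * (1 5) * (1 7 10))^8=(0 5 8 1 7 10 11)=[5, 7, 2, 3, 4, 8, 6, 10, 1, 9, 11, 0]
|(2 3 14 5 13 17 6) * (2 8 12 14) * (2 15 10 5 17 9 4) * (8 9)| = |(2 3 15 10 5 13 8 12 14 17 6 9 4)| = 13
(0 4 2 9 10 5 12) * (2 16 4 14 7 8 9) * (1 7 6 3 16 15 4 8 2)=(0 14 6 3 16 8 9 10 5 12)(1 7 2)(4 15)=[14, 7, 1, 16, 15, 12, 3, 2, 9, 10, 5, 11, 0, 13, 6, 4, 8]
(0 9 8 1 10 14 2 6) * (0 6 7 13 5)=(0 9 8 1 10 14 2 7 13 5)=[9, 10, 7, 3, 4, 0, 6, 13, 1, 8, 14, 11, 12, 5, 2]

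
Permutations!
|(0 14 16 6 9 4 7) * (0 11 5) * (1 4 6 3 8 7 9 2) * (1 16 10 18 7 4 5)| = 56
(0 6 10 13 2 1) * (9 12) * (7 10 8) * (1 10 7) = [6, 0, 10, 3, 4, 5, 8, 7, 1, 12, 13, 11, 9, 2] = (0 6 8 1)(2 10 13)(9 12)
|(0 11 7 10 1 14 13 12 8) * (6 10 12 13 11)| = 9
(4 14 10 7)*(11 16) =[0, 1, 2, 3, 14, 5, 6, 4, 8, 9, 7, 16, 12, 13, 10, 15, 11] =(4 14 10 7)(11 16)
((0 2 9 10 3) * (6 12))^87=(0 9 3 2 10)(6 12)=[9, 1, 10, 2, 4, 5, 12, 7, 8, 3, 0, 11, 6]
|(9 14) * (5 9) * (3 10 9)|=|(3 10 9 14 5)|=5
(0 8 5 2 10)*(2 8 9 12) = [9, 1, 10, 3, 4, 8, 6, 7, 5, 12, 0, 11, 2] = (0 9 12 2 10)(5 8)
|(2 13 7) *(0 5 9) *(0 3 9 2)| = 10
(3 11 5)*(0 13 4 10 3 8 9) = (0 13 4 10 3 11 5 8 9) = [13, 1, 2, 11, 10, 8, 6, 7, 9, 0, 3, 5, 12, 4]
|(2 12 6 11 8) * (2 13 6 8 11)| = 5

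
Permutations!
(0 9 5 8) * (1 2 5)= (0 9 1 2 5 8)= [9, 2, 5, 3, 4, 8, 6, 7, 0, 1]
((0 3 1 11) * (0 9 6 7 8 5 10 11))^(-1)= (0 1 3)(5 8 7 6 9 11 10)= [1, 3, 2, 0, 4, 8, 9, 6, 7, 11, 5, 10]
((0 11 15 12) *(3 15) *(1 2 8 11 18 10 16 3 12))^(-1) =[12, 15, 1, 16, 4, 5, 6, 7, 2, 9, 18, 8, 11, 13, 14, 3, 10, 17, 0] =(0 12 11 8 2 1 15 3 16 10 18)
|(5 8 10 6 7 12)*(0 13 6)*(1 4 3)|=24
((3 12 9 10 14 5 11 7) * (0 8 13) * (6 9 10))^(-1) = (0 13 8)(3 7 11 5 14 10 12)(6 9) = [13, 1, 2, 7, 4, 14, 9, 11, 0, 6, 12, 5, 3, 8, 10]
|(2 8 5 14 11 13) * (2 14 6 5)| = |(2 8)(5 6)(11 13 14)| = 6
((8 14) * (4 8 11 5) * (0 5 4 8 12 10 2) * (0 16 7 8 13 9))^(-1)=(0 9 13 5)(2 10 12 4 11 14 8 7 16)=[9, 1, 10, 3, 11, 0, 6, 16, 7, 13, 12, 14, 4, 5, 8, 15, 2]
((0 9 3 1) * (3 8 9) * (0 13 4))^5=[0, 1, 2, 3, 4, 5, 6, 7, 9, 8, 10, 11, 12, 13]=(13)(8 9)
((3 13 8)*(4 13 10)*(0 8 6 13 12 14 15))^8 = (15) = [0, 1, 2, 3, 4, 5, 6, 7, 8, 9, 10, 11, 12, 13, 14, 15]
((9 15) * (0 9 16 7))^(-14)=[9, 1, 2, 3, 4, 5, 6, 0, 8, 15, 10, 11, 12, 13, 14, 16, 7]=(0 9 15 16 7)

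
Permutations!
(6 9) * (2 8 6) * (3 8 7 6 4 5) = (2 7 6 9)(3 8 4 5) = [0, 1, 7, 8, 5, 3, 9, 6, 4, 2]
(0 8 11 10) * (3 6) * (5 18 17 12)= (0 8 11 10)(3 6)(5 18 17 12)= [8, 1, 2, 6, 4, 18, 3, 7, 11, 9, 0, 10, 5, 13, 14, 15, 16, 12, 17]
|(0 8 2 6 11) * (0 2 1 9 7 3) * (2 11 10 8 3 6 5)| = 6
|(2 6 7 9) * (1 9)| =5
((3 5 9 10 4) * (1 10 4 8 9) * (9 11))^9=(1 10 8 11 9 4 3 5)=[0, 10, 2, 5, 3, 1, 6, 7, 11, 4, 8, 9]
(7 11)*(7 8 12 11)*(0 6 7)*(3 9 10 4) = (0 6 7)(3 9 10 4)(8 12 11) = [6, 1, 2, 9, 3, 5, 7, 0, 12, 10, 4, 8, 11]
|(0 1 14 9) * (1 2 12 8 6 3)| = 9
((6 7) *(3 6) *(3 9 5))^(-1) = [0, 1, 2, 5, 4, 9, 3, 6, 8, 7] = (3 5 9 7 6)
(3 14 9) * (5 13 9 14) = (14)(3 5 13 9) = [0, 1, 2, 5, 4, 13, 6, 7, 8, 3, 10, 11, 12, 9, 14]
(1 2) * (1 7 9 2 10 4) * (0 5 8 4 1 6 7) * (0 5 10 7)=(0 10 1 7 9 2 5 8 4 6)=[10, 7, 5, 3, 6, 8, 0, 9, 4, 2, 1]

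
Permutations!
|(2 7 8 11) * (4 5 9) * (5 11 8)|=6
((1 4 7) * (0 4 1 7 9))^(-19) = (0 9 4) = [9, 1, 2, 3, 0, 5, 6, 7, 8, 4]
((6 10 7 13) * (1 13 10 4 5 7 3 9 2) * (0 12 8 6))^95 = (0 4 3 13 6 10 1 8 7 2 12 5 9) = [4, 8, 12, 13, 3, 9, 10, 2, 7, 0, 1, 11, 5, 6]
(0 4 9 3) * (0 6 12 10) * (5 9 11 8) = (0 4 11 8 5 9 3 6 12 10) = [4, 1, 2, 6, 11, 9, 12, 7, 5, 3, 0, 8, 10]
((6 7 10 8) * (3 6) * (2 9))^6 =(3 6 7 10 8) =[0, 1, 2, 6, 4, 5, 7, 10, 3, 9, 8]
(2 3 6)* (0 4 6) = (0 4 6 2 3) = [4, 1, 3, 0, 6, 5, 2]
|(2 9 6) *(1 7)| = |(1 7)(2 9 6)| = 6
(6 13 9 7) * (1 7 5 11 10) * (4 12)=(1 7 6 13 9 5 11 10)(4 12)=[0, 7, 2, 3, 12, 11, 13, 6, 8, 5, 1, 10, 4, 9]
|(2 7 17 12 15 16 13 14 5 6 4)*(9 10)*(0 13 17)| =|(0 13 14 5 6 4 2 7)(9 10)(12 15 16 17)| =8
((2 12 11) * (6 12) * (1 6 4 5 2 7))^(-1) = (1 7 11 12 6)(2 5 4) = [0, 7, 5, 3, 2, 4, 1, 11, 8, 9, 10, 12, 6]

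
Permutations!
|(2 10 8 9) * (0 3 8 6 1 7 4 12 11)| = |(0 3 8 9 2 10 6 1 7 4 12 11)| = 12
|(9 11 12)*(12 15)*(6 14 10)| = |(6 14 10)(9 11 15 12)| = 12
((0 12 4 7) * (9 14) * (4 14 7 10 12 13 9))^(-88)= [0, 1, 2, 3, 4, 5, 6, 7, 8, 9, 10, 11, 12, 13, 14]= (14)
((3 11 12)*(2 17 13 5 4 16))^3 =[0, 1, 5, 3, 17, 2, 6, 7, 8, 9, 10, 11, 12, 16, 14, 15, 13, 4] =(2 5)(4 17)(13 16)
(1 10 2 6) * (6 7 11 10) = (1 6)(2 7 11 10) = [0, 6, 7, 3, 4, 5, 1, 11, 8, 9, 2, 10]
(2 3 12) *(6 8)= (2 3 12)(6 8)= [0, 1, 3, 12, 4, 5, 8, 7, 6, 9, 10, 11, 2]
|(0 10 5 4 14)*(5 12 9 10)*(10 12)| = 4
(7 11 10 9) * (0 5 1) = (0 5 1)(7 11 10 9) = [5, 0, 2, 3, 4, 1, 6, 11, 8, 7, 9, 10]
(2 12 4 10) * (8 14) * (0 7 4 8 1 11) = [7, 11, 12, 3, 10, 5, 6, 4, 14, 9, 2, 0, 8, 13, 1] = (0 7 4 10 2 12 8 14 1 11)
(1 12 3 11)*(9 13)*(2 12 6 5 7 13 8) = (1 6 5 7 13 9 8 2 12 3 11) = [0, 6, 12, 11, 4, 7, 5, 13, 2, 8, 10, 1, 3, 9]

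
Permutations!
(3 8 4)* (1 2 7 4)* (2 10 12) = [0, 10, 7, 8, 3, 5, 6, 4, 1, 9, 12, 11, 2] = (1 10 12 2 7 4 3 8)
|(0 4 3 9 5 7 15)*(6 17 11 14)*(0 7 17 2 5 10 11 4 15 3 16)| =|(0 15 7 3 9 10 11 14 6 2 5 17 4 16)| =14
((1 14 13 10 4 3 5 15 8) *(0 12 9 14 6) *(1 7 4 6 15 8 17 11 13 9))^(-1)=(0 6 10 13 11 17 15 1 12)(3 4 7 8 5)(9 14)=[6, 12, 2, 4, 7, 3, 10, 8, 5, 14, 13, 17, 0, 11, 9, 1, 16, 15]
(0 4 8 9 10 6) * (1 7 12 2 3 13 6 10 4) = (0 1 7 12 2 3 13 6)(4 8 9) = [1, 7, 3, 13, 8, 5, 0, 12, 9, 4, 10, 11, 2, 6]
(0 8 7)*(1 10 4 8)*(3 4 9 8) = (0 1 10 9 8 7)(3 4) = [1, 10, 2, 4, 3, 5, 6, 0, 7, 8, 9]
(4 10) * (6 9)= [0, 1, 2, 3, 10, 5, 9, 7, 8, 6, 4]= (4 10)(6 9)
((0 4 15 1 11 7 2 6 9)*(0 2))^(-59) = (0 4 15 1 11 7)(2 6 9) = [4, 11, 6, 3, 15, 5, 9, 0, 8, 2, 10, 7, 12, 13, 14, 1]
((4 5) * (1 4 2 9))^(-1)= (1 9 2 5 4)= [0, 9, 5, 3, 1, 4, 6, 7, 8, 2]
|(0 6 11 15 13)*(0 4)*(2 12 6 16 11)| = 6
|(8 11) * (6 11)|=|(6 11 8)|=3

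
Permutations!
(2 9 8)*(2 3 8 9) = (9)(3 8) = [0, 1, 2, 8, 4, 5, 6, 7, 3, 9]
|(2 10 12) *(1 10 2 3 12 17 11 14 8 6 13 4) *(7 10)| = |(1 7 10 17 11 14 8 6 13 4)(3 12)| = 10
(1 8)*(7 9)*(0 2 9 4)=[2, 8, 9, 3, 0, 5, 6, 4, 1, 7]=(0 2 9 7 4)(1 8)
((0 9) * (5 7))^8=(9)=[0, 1, 2, 3, 4, 5, 6, 7, 8, 9]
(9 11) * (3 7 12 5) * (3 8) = (3 7 12 5 8)(9 11) = [0, 1, 2, 7, 4, 8, 6, 12, 3, 11, 10, 9, 5]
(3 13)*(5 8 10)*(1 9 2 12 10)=[0, 9, 12, 13, 4, 8, 6, 7, 1, 2, 5, 11, 10, 3]=(1 9 2 12 10 5 8)(3 13)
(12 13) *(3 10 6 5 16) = (3 10 6 5 16)(12 13) = [0, 1, 2, 10, 4, 16, 5, 7, 8, 9, 6, 11, 13, 12, 14, 15, 3]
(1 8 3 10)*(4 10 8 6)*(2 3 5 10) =(1 6 4 2 3 8 5 10) =[0, 6, 3, 8, 2, 10, 4, 7, 5, 9, 1]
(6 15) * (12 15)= [0, 1, 2, 3, 4, 5, 12, 7, 8, 9, 10, 11, 15, 13, 14, 6]= (6 12 15)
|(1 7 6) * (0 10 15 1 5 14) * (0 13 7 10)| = 15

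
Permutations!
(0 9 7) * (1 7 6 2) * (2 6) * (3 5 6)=(0 9 2 1 7)(3 5 6)=[9, 7, 1, 5, 4, 6, 3, 0, 8, 2]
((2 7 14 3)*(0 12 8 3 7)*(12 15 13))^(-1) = [2, 1, 3, 8, 4, 5, 6, 14, 12, 9, 10, 11, 13, 15, 7, 0] = (0 2 3 8 12 13 15)(7 14)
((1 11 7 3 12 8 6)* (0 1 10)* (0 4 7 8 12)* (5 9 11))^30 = [4, 7, 2, 10, 8, 3, 9, 6, 5, 0, 11, 1, 12] = (12)(0 4 8 5 3 10 11 1 7 6 9)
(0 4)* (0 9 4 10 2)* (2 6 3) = (0 10 6 3 2)(4 9) = [10, 1, 0, 2, 9, 5, 3, 7, 8, 4, 6]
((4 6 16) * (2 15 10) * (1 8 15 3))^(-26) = (1 2 15)(3 10 8)(4 6 16) = [0, 2, 15, 10, 6, 5, 16, 7, 3, 9, 8, 11, 12, 13, 14, 1, 4]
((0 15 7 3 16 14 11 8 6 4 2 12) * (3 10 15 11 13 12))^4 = (0 4 14 11 2 13 8 3 12 6 16)(7 10 15) = [4, 1, 13, 12, 14, 5, 16, 10, 3, 9, 15, 2, 6, 8, 11, 7, 0]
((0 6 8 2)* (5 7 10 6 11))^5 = (0 6 5 2 10 11 8 7) = [6, 1, 10, 3, 4, 2, 5, 0, 7, 9, 11, 8]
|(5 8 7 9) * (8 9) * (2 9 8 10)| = 6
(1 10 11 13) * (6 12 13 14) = (1 10 11 14 6 12 13) = [0, 10, 2, 3, 4, 5, 12, 7, 8, 9, 11, 14, 13, 1, 6]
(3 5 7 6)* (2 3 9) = [0, 1, 3, 5, 4, 7, 9, 6, 8, 2] = (2 3 5 7 6 9)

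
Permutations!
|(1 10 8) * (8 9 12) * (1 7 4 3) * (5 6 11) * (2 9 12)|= 42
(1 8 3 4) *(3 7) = (1 8 7 3 4) = [0, 8, 2, 4, 1, 5, 6, 3, 7]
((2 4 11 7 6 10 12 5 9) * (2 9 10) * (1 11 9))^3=(12)(1 6 9 7 4 11 2)=[0, 6, 1, 3, 11, 5, 9, 4, 8, 7, 10, 2, 12]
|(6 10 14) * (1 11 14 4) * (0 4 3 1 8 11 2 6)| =|(0 4 8 11 14)(1 2 6 10 3)| =5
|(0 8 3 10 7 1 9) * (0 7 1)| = |(0 8 3 10 1 9 7)| = 7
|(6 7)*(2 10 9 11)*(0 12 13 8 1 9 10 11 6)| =8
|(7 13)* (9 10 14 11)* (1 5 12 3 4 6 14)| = 10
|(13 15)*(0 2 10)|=6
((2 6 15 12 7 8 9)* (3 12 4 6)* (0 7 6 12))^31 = (0 7 8 9 2 3)(4 15 6 12) = [7, 1, 3, 0, 15, 5, 12, 8, 9, 2, 10, 11, 4, 13, 14, 6]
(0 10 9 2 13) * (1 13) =(0 10 9 2 1 13) =[10, 13, 1, 3, 4, 5, 6, 7, 8, 2, 9, 11, 12, 0]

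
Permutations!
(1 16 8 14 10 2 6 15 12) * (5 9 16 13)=(1 13 5 9 16 8 14 10 2 6 15 12)=[0, 13, 6, 3, 4, 9, 15, 7, 14, 16, 2, 11, 1, 5, 10, 12, 8]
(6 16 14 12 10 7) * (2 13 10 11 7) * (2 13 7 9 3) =[0, 1, 7, 2, 4, 5, 16, 6, 8, 3, 13, 9, 11, 10, 12, 15, 14] =(2 7 6 16 14 12 11 9 3)(10 13)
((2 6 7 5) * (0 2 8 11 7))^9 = (5 8 11 7) = [0, 1, 2, 3, 4, 8, 6, 5, 11, 9, 10, 7]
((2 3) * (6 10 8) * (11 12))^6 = (12) = [0, 1, 2, 3, 4, 5, 6, 7, 8, 9, 10, 11, 12]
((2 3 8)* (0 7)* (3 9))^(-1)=(0 7)(2 8 3 9)=[7, 1, 8, 9, 4, 5, 6, 0, 3, 2]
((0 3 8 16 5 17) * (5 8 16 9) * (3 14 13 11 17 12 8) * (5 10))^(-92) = (0 11 14 17 13)(5 9 12 10 8) = [11, 1, 2, 3, 4, 9, 6, 7, 5, 12, 8, 14, 10, 0, 17, 15, 16, 13]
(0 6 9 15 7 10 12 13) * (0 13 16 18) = [6, 1, 2, 3, 4, 5, 9, 10, 8, 15, 12, 11, 16, 13, 14, 7, 18, 17, 0] = (0 6 9 15 7 10 12 16 18)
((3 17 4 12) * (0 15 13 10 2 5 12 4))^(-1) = (0 17 3 12 5 2 10 13 15) = [17, 1, 10, 12, 4, 2, 6, 7, 8, 9, 13, 11, 5, 15, 14, 0, 16, 3]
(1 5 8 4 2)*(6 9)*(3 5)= (1 3 5 8 4 2)(6 9)= [0, 3, 1, 5, 2, 8, 9, 7, 4, 6]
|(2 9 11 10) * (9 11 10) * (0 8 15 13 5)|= |(0 8 15 13 5)(2 11 9 10)|= 20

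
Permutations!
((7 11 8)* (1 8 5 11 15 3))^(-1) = (1 3 15 7 8)(5 11) = [0, 3, 2, 15, 4, 11, 6, 8, 1, 9, 10, 5, 12, 13, 14, 7]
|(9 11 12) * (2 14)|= |(2 14)(9 11 12)|= 6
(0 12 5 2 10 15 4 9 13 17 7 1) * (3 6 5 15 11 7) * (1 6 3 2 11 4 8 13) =(0 12 15 8 13 17 2 10 4 9 1)(5 11 7 6) =[12, 0, 10, 3, 9, 11, 5, 6, 13, 1, 4, 7, 15, 17, 14, 8, 16, 2]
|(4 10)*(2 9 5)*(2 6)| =4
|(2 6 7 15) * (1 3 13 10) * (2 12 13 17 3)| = |(1 2 6 7 15 12 13 10)(3 17)| = 8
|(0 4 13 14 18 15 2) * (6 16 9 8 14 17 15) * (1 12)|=|(0 4 13 17 15 2)(1 12)(6 16 9 8 14 18)|=6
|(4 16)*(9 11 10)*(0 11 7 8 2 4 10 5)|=|(0 11 5)(2 4 16 10 9 7 8)|=21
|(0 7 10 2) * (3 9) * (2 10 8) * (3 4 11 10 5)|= |(0 7 8 2)(3 9 4 11 10 5)|= 12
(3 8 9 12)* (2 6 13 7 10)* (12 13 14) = (2 6 14 12 3 8 9 13 7 10) = [0, 1, 6, 8, 4, 5, 14, 10, 9, 13, 2, 11, 3, 7, 12]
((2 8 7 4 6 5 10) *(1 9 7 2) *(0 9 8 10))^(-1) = (0 5 6 4 7 9)(1 10 2 8) = [5, 10, 8, 3, 7, 6, 4, 9, 1, 0, 2]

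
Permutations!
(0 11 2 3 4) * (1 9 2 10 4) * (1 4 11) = (0 1 9 2 3 4)(10 11) = [1, 9, 3, 4, 0, 5, 6, 7, 8, 2, 11, 10]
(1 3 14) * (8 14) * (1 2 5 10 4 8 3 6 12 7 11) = (1 6 12 7 11)(2 5 10 4 8 14) = [0, 6, 5, 3, 8, 10, 12, 11, 14, 9, 4, 1, 7, 13, 2]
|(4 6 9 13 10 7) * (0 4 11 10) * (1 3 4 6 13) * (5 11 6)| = |(0 5 11 10 7 6 9 1 3 4 13)| = 11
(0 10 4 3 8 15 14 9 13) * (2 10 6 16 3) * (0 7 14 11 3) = (0 6 16)(2 10 4)(3 8 15 11)(7 14 9 13) = [6, 1, 10, 8, 2, 5, 16, 14, 15, 13, 4, 3, 12, 7, 9, 11, 0]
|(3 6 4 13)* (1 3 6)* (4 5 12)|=|(1 3)(4 13 6 5 12)|=10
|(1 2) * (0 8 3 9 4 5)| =6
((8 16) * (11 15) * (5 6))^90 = (16) = [0, 1, 2, 3, 4, 5, 6, 7, 8, 9, 10, 11, 12, 13, 14, 15, 16]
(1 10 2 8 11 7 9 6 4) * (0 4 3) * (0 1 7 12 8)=(0 4 7 9 6 3 1 10 2)(8 11 12)=[4, 10, 0, 1, 7, 5, 3, 9, 11, 6, 2, 12, 8]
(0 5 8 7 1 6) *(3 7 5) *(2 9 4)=(0 3 7 1 6)(2 9 4)(5 8)=[3, 6, 9, 7, 2, 8, 0, 1, 5, 4]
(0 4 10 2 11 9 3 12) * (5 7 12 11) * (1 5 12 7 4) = (0 1 5 4 10 2 12)(3 11 9) = [1, 5, 12, 11, 10, 4, 6, 7, 8, 3, 2, 9, 0]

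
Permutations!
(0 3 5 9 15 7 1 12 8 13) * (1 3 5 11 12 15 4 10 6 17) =[5, 15, 2, 11, 10, 9, 17, 3, 13, 4, 6, 12, 8, 0, 14, 7, 16, 1] =(0 5 9 4 10 6 17 1 15 7 3 11 12 8 13)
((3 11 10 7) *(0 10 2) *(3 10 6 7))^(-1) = (0 2 11 3 10 7 6) = [2, 1, 11, 10, 4, 5, 0, 6, 8, 9, 7, 3]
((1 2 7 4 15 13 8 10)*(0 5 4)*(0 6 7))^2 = (0 4 13 10 2 5 15 8 1) = [4, 0, 5, 3, 13, 15, 6, 7, 1, 9, 2, 11, 12, 10, 14, 8]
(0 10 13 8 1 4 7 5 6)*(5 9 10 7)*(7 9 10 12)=(0 9 12 7 10 13 8 1 4 5 6)=[9, 4, 2, 3, 5, 6, 0, 10, 1, 12, 13, 11, 7, 8]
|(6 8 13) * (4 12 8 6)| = |(4 12 8 13)| = 4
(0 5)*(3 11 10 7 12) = (0 5)(3 11 10 7 12) = [5, 1, 2, 11, 4, 0, 6, 12, 8, 9, 7, 10, 3]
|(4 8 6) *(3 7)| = 6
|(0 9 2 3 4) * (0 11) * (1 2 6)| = 8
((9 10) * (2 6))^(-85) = [0, 1, 6, 3, 4, 5, 2, 7, 8, 10, 9] = (2 6)(9 10)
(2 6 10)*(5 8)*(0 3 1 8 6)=(0 3 1 8 5 6 10 2)=[3, 8, 0, 1, 4, 6, 10, 7, 5, 9, 2]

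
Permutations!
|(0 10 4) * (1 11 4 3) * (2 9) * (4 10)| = |(0 4)(1 11 10 3)(2 9)| = 4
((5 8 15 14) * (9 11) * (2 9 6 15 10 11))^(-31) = (2 9)(5 6 8 15 10 14 11) = [0, 1, 9, 3, 4, 6, 8, 7, 15, 2, 14, 5, 12, 13, 11, 10]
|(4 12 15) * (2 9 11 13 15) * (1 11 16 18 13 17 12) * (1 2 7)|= |(1 11 17 12 7)(2 9 16 18 13 15 4)|= 35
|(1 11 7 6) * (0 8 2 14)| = |(0 8 2 14)(1 11 7 6)| = 4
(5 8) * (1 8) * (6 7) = (1 8 5)(6 7) = [0, 8, 2, 3, 4, 1, 7, 6, 5]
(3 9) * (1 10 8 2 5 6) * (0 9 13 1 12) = (0 9 3 13 1 10 8 2 5 6 12) = [9, 10, 5, 13, 4, 6, 12, 7, 2, 3, 8, 11, 0, 1]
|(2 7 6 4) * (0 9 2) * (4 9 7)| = 6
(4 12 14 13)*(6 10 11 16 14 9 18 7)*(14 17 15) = (4 12 9 18 7 6 10 11 16 17 15 14 13) = [0, 1, 2, 3, 12, 5, 10, 6, 8, 18, 11, 16, 9, 4, 13, 14, 17, 15, 7]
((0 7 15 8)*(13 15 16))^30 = (16) = [0, 1, 2, 3, 4, 5, 6, 7, 8, 9, 10, 11, 12, 13, 14, 15, 16]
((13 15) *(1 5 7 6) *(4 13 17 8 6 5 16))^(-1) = (1 6 8 17 15 13 4 16)(5 7) = [0, 6, 2, 3, 16, 7, 8, 5, 17, 9, 10, 11, 12, 4, 14, 13, 1, 15]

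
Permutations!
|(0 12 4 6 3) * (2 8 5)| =|(0 12 4 6 3)(2 8 5)| =15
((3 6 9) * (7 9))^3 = (3 9 7 6) = [0, 1, 2, 9, 4, 5, 3, 6, 8, 7]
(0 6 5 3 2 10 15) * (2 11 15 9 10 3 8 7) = (0 6 5 8 7 2 3 11 15)(9 10) = [6, 1, 3, 11, 4, 8, 5, 2, 7, 10, 9, 15, 12, 13, 14, 0]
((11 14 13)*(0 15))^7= (0 15)(11 14 13)= [15, 1, 2, 3, 4, 5, 6, 7, 8, 9, 10, 14, 12, 11, 13, 0]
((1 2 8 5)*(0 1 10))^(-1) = (0 10 5 8 2 1) = [10, 0, 1, 3, 4, 8, 6, 7, 2, 9, 5]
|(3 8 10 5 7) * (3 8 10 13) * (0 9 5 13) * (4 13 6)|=|(0 9 5 7 8)(3 10 6 4 13)|=5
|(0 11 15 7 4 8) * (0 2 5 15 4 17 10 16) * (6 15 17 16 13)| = |(0 11 4 8 2 5 17 10 13 6 15 7 16)| = 13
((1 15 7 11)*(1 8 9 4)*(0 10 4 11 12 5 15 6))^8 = [1, 10, 2, 3, 0, 5, 4, 7, 11, 8, 6, 9, 12, 13, 14, 15] = (15)(0 1 10 6 4)(8 11 9)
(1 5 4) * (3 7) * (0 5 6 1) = (0 5 4)(1 6)(3 7) = [5, 6, 2, 7, 0, 4, 1, 3]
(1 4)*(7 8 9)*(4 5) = (1 5 4)(7 8 9) = [0, 5, 2, 3, 1, 4, 6, 8, 9, 7]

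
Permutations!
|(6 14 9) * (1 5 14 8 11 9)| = |(1 5 14)(6 8 11 9)| = 12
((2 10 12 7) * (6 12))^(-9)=(2 10 6 12 7)=[0, 1, 10, 3, 4, 5, 12, 2, 8, 9, 6, 11, 7]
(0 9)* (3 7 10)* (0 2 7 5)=[9, 1, 7, 5, 4, 0, 6, 10, 8, 2, 3]=(0 9 2 7 10 3 5)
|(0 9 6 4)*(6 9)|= |(9)(0 6 4)|= 3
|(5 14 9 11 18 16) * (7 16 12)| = |(5 14 9 11 18 12 7 16)| = 8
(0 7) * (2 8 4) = (0 7)(2 8 4) = [7, 1, 8, 3, 2, 5, 6, 0, 4]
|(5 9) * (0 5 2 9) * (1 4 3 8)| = 4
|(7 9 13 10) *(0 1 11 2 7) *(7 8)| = |(0 1 11 2 8 7 9 13 10)| = 9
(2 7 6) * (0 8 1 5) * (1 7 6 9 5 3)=[8, 3, 6, 1, 4, 0, 2, 9, 7, 5]=(0 8 7 9 5)(1 3)(2 6)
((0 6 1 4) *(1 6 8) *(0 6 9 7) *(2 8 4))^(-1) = (0 7 9 6 4)(1 8 2) = [7, 8, 1, 3, 0, 5, 4, 9, 2, 6]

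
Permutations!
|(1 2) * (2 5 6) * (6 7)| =5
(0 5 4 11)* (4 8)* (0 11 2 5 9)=(11)(0 9)(2 5 8 4)=[9, 1, 5, 3, 2, 8, 6, 7, 4, 0, 10, 11]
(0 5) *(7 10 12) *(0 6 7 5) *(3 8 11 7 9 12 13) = [0, 1, 2, 8, 4, 6, 9, 10, 11, 12, 13, 7, 5, 3] = (3 8 11 7 10 13)(5 6 9 12)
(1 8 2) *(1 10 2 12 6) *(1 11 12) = [0, 8, 10, 3, 4, 5, 11, 7, 1, 9, 2, 12, 6] = (1 8)(2 10)(6 11 12)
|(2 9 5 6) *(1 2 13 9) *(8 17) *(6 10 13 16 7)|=|(1 2)(5 10 13 9)(6 16 7)(8 17)|=12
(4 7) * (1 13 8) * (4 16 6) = (1 13 8)(4 7 16 6) = [0, 13, 2, 3, 7, 5, 4, 16, 1, 9, 10, 11, 12, 8, 14, 15, 6]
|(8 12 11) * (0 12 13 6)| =|(0 12 11 8 13 6)| =6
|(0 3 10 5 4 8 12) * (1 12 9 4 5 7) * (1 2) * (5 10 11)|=|(0 3 11 5 10 7 2 1 12)(4 8 9)|=9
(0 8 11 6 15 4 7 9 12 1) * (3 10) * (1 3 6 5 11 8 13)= [13, 0, 2, 10, 7, 11, 15, 9, 8, 12, 6, 5, 3, 1, 14, 4]= (0 13 1)(3 10 6 15 4 7 9 12)(5 11)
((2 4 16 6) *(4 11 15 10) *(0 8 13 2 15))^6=(0 8 13 2 11)(4 16 6 15 10)=[8, 1, 11, 3, 16, 5, 15, 7, 13, 9, 4, 0, 12, 2, 14, 10, 6]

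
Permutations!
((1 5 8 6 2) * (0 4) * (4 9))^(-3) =(9)(1 8 2 5 6) =[0, 8, 5, 3, 4, 6, 1, 7, 2, 9]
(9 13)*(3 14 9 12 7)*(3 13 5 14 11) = (3 11)(5 14 9)(7 13 12) = [0, 1, 2, 11, 4, 14, 6, 13, 8, 5, 10, 3, 7, 12, 9]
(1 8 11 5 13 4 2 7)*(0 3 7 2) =(0 3 7 1 8 11 5 13 4) =[3, 8, 2, 7, 0, 13, 6, 1, 11, 9, 10, 5, 12, 4]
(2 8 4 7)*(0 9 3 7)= (0 9 3 7 2 8 4)= [9, 1, 8, 7, 0, 5, 6, 2, 4, 3]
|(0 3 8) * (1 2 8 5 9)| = 7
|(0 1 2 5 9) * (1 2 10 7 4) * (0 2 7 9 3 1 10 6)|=10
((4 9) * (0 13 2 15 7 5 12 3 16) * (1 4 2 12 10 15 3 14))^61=(0 13 12 14 1 4 9 2 3 16)(5 10 15 7)=[13, 4, 3, 16, 9, 10, 6, 5, 8, 2, 15, 11, 14, 12, 1, 7, 0]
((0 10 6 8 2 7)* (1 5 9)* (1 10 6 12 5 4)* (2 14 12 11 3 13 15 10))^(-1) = [7, 4, 9, 11, 1, 12, 0, 2, 6, 5, 15, 10, 14, 3, 8, 13] = (0 7 2 9 5 12 14 8 6)(1 4)(3 11 10 15 13)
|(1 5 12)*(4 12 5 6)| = |(1 6 4 12)| = 4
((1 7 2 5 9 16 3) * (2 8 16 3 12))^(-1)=(1 3 9 5 2 12 16 8 7)=[0, 3, 12, 9, 4, 2, 6, 1, 7, 5, 10, 11, 16, 13, 14, 15, 8]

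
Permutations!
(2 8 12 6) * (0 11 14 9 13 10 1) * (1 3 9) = (0 11 14 1)(2 8 12 6)(3 9 13 10) = [11, 0, 8, 9, 4, 5, 2, 7, 12, 13, 3, 14, 6, 10, 1]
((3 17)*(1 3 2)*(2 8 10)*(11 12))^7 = (1 3 17 8 10 2)(11 12) = [0, 3, 1, 17, 4, 5, 6, 7, 10, 9, 2, 12, 11, 13, 14, 15, 16, 8]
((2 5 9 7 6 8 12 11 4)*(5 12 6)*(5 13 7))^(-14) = [0, 1, 11, 3, 12, 5, 6, 7, 8, 9, 10, 2, 4, 13] = (13)(2 11)(4 12)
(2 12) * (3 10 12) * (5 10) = (2 3 5 10 12) = [0, 1, 3, 5, 4, 10, 6, 7, 8, 9, 12, 11, 2]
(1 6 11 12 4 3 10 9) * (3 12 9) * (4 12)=(12)(1 6 11 9)(3 10)=[0, 6, 2, 10, 4, 5, 11, 7, 8, 1, 3, 9, 12]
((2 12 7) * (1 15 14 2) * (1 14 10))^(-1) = (1 10 15)(2 14 7 12) = [0, 10, 14, 3, 4, 5, 6, 12, 8, 9, 15, 11, 2, 13, 7, 1]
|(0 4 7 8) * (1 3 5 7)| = |(0 4 1 3 5 7 8)| = 7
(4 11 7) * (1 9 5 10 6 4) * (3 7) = [0, 9, 2, 7, 11, 10, 4, 1, 8, 5, 6, 3] = (1 9 5 10 6 4 11 3 7)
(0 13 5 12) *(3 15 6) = (0 13 5 12)(3 15 6) = [13, 1, 2, 15, 4, 12, 3, 7, 8, 9, 10, 11, 0, 5, 14, 6]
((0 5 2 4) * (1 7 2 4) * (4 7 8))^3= (0 2 4 7 8 5 1)= [2, 0, 4, 3, 7, 1, 6, 8, 5]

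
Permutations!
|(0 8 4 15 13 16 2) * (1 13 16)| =|(0 8 4 15 16 2)(1 13)| =6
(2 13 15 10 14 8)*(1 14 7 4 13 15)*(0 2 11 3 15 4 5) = (0 2 4 13 1 14 8 11 3 15 10 7 5) = [2, 14, 4, 15, 13, 0, 6, 5, 11, 9, 7, 3, 12, 1, 8, 10]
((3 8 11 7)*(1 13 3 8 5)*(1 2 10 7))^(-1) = (1 11 8 7 10 2 5 3 13) = [0, 11, 5, 13, 4, 3, 6, 10, 7, 9, 2, 8, 12, 1]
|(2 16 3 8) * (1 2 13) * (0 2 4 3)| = |(0 2 16)(1 4 3 8 13)| = 15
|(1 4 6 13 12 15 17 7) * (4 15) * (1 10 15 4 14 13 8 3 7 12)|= 12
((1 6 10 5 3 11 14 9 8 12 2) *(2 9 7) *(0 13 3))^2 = (0 3 14 2 6 5 13 11 7 1 10)(8 9 12) = [3, 10, 6, 14, 4, 13, 5, 1, 9, 12, 0, 7, 8, 11, 2]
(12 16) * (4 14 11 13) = [0, 1, 2, 3, 14, 5, 6, 7, 8, 9, 10, 13, 16, 4, 11, 15, 12] = (4 14 11 13)(12 16)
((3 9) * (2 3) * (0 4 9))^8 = (0 2 4 3 9) = [2, 1, 4, 9, 3, 5, 6, 7, 8, 0]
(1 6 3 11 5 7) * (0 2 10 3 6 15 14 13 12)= (0 2 10 3 11 5 7 1 15 14 13 12)= [2, 15, 10, 11, 4, 7, 6, 1, 8, 9, 3, 5, 0, 12, 13, 14]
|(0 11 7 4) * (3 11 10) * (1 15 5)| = |(0 10 3 11 7 4)(1 15 5)| = 6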